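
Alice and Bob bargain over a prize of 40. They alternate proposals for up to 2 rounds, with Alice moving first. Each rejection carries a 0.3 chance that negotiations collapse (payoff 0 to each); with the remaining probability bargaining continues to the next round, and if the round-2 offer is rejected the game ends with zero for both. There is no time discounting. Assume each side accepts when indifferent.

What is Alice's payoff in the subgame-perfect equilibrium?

12

By backward induction:
Round 2 (Bob proposes): Alice will accept anything ≥ 0, so Bob offers 0 and keeps 40.
Round 1 (Alice proposes): rejecting gives Bob an expected 0.7 × 40 = 28. Alice offers 28 and keeps 40 − 28 = 12.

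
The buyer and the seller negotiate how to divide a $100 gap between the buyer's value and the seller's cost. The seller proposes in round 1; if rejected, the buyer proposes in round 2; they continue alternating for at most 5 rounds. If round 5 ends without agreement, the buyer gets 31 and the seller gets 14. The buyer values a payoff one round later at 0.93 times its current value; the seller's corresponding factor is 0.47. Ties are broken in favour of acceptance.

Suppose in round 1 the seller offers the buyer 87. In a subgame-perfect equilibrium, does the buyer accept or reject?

Work out the buyer's continuation value if the offer is rejected.
Round 5 (the seller proposes): the buyer gets 31 if talks fail, so the seller offers 31 and keeps 69.
Round 4 (the buyer proposes): the seller can get 69 next round, worth 0.47 × 69 = 32.43 now; the buyer offers that and keeps 67.57.
Round 3 (the seller proposes): the buyer can get 67.57 next round, worth 0.93 × 67.57 = 62.8401 now; the seller offers that and keeps 37.1599.
Round 2 (the buyer proposes): the seller can get 37.1599 next round, worth 0.47 × 37.1599 = 17.465153 now. The buyer offers 17.465153 and keeps 100 − 17.465153 = 82.534847.
So by rejecting in round 1, the buyer gets 82.534847 next round, worth 0.93 × 82.534847 = 76.75740771 now.
Offer 87 ≥ 76.75740771, so the buyer accepts.

Accept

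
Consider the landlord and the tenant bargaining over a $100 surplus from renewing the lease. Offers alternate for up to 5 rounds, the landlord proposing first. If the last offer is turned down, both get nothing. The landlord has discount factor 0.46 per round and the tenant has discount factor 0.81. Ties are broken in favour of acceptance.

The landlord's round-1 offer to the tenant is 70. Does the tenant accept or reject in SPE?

Work out the tenant's continuation value if the offer is rejected.
Round 5 (the landlord proposes): rejection yields 0 for the tenant; the landlord offers 0 and keeps 100.
Round 4 (the tenant proposes): the landlord can get 100 next round, worth 0.46 × 100 = 46 now; the tenant offers that and keeps 54.
Round 3 (the landlord proposes): the tenant can get 54 next round, worth 0.81 × 54 = 43.74 now, so the landlord offers 43.74, keeping 56.26.
Round 2 (the tenant proposes): the landlord can get 56.26 next round, worth 0.46 × 56.26 = 25.8796 now. The tenant offers 25.8796 and keeps 100 − 25.8796 = 74.1204.
So by rejecting in round 1, the tenant gets 74.1204 next round, worth 0.81 × 74.1204 = 60.037524 now.
Offer 70 ≥ 60.037524, so the tenant accepts.

Accept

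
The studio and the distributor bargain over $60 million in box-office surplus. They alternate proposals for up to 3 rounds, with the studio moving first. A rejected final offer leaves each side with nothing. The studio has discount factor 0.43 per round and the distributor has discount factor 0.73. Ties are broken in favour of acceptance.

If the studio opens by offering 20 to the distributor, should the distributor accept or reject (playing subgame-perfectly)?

Round 3 (the studio proposes): rejection yields 0 for the distributor; the studio offers 0 and keeps 60.
Round 2 (the distributor proposes): the studio can get 60 next round, worth 0.43 × 60 = 25.8 now. The distributor offers 25.8 and keeps 60 − 25.8 = 34.2.
So by rejecting in round 1, the distributor gets 34.2 next round, worth 0.73 × 34.2 = 24.966 now.
Offer 20 < 24.966, so the distributor rejects.

Reject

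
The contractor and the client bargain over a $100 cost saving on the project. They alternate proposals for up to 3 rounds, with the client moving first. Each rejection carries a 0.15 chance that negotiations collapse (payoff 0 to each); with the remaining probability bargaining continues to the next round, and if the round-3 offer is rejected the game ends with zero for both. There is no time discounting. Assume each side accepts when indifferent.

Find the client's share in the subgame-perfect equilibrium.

Round 3 (the client proposes): rejection yields 0 for the contractor; the client offers 0 and keeps 100.
Round 2 (the contractor proposes): rejecting gives the client an expected 0.85 × 100 = 85, so the contractor offers 85, keeping 15.
Round 1 (the client proposes): rejecting gives the contractor an expected 0.85 × 15 = 12.75. The client offers 12.75 and keeps 100 − 12.75 = 87.25.

87.25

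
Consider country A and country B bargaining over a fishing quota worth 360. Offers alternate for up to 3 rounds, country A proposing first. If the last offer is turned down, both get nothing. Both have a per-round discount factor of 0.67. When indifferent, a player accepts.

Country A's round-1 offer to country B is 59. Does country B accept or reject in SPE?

Work out country B's continuation value if the offer is rejected.
Round 3 (country A proposes): rejection yields 0 for country B; country A offers 0 and keeps 360.
Round 2 (country B proposes): country A can get 360 next round, worth 0.67 × 360 = 241.2 now, so country B offers 241.2, keeping 118.8.
So by rejecting in round 1, country B gets 118.8 next round, worth 0.67 × 118.8 = 79.596 now.
Offer 59 < 79.596, so country B rejects.

Reject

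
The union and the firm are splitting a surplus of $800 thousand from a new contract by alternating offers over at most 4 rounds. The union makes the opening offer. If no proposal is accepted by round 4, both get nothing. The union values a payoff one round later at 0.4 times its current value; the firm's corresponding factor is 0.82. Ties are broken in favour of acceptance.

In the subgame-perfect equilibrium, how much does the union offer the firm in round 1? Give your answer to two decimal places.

Round 4 (the firm proposes): rejection yields 0 for the union; the firm offers 0 and keeps 800.
Round 3 (the union proposes): the firm can get 800 next round, worth 0.82 × 800 = 656 now. The union offers 656 and keeps 800 − 656 = 144.
Round 2 (the firm proposes): the union can get 144 next round, worth 0.4 × 144 = 57.6 now. The firm offers 57.6 and keeps 800 − 57.6 = 742.4.
Round 1 (the union proposes): the firm can get 742.4 next round, worth 0.82 × 742.4 = 608.768 now. The union offers 608.768 and keeps 800 − 608.768 = 191.232.

608.77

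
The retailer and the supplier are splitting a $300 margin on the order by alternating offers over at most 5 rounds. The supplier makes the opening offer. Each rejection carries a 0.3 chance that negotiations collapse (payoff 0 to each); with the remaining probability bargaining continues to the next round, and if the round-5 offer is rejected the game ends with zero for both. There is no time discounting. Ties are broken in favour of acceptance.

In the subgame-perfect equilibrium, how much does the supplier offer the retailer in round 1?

93.87

Round 5 (the supplier proposes): the retailer will accept anything ≥ 0, so the supplier offers 0 and keeps 300.
Round 4 (the retailer proposes): rejecting gives the supplier an expected 0.7 × 300 = 210, so the retailer offers 210, keeping 90.
Round 3 (the supplier proposes): rejecting gives the retailer an expected 0.7 × 90 = 63. The supplier offers 63 and keeps 300 − 63 = 237.
Round 2 (the retailer proposes): rejecting gives the supplier an expected 0.7 × 237 = 165.9; the retailer offers that and keeps 134.1.
Round 1 (the supplier proposes): rejecting gives the retailer an expected 0.7 × 134.1 = 93.87. The supplier offers 93.87 and keeps 300 − 93.87 = 206.13.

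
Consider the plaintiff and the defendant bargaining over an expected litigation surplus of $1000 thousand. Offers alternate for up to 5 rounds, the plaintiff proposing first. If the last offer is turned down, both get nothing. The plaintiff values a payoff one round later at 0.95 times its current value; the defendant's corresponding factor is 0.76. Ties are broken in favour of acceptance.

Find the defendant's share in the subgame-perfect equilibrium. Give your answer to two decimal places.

By backward induction:
Round 5 (the plaintiff proposes): the defendant will accept anything ≥ 0, so the plaintiff offers 0 and keeps 1000.
Round 4 (the defendant proposes): the plaintiff can get 1000 next round, worth 0.95 × 1000 = 950 now; the defendant offers that and keeps 50.
Round 3 (the plaintiff proposes): the defendant can get 50 next round, worth 0.76 × 50 = 38 now, so the plaintiff offers 38, keeping 962.
Round 2 (the defendant proposes): the plaintiff can get 962 next round, worth 0.95 × 962 = 913.9 now, so the defendant offers 913.9, keeping 86.1.
Round 1 (the plaintiff proposes): the defendant can get 86.1 next round, worth 0.76 × 86.1 = 65.436 now; the plaintiff offers that and keeps 934.564.

65.44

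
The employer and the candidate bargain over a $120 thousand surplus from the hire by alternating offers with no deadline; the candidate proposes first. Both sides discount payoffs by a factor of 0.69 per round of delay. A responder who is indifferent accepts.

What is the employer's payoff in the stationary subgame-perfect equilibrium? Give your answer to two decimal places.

Let x be the candidate's share when the candidate proposes and y be the employer's share when the employer proposes.
The employer accepts iff offered ≥ 0.69·y, so x = 120 − 0.69y. Symmetrically y = 120 − 0.69x.
Substituting: x = 120 − 0.69(120 − 0.69x), giving x(1 − 0.69·0.69) = 120(1 − 0.69).
So x = 120 × 0.31 / 0.5239 ≈ 71.0059, and the employer receives 120 − x ≈ 48.9941.

48.99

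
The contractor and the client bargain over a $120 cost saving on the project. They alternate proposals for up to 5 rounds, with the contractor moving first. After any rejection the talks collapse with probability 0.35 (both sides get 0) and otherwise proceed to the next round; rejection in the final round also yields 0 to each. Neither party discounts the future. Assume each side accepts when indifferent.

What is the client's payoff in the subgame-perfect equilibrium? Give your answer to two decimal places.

By backward induction:
Round 5 (the contractor proposes): rejection yields 0 for the client; the contractor offers 0 and keeps 120.
Round 4 (the client proposes): rejecting gives the contractor an expected 0.65 × 120 = 78; the client offers that and keeps 42.
Round 3 (the contractor proposes): rejecting gives the client an expected 0.65 × 42 = 27.3. The contractor offers 27.3 and keeps 120 − 27.3 = 92.7.
Round 2 (the client proposes): rejecting gives the contractor an expected 0.65 × 92.7 = 60.255; the client offers that and keeps 59.745.
Round 1 (the contractor proposes): rejecting gives the client an expected 0.65 × 59.745 = 38.83425, so the contractor offers 38.83425, keeping 81.16575.

38.83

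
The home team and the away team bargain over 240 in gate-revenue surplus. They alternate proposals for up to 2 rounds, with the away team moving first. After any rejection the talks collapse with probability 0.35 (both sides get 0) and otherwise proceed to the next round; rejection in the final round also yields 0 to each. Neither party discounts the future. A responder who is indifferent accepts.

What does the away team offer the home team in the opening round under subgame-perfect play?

156

Round 2 (the home team proposes): rejection yields 0 for the away team; the home team offers 0 and keeps 240.
Round 1 (the away team proposes): rejecting gives the home team an expected 0.65 × 240 = 156; the away team offers that and keeps 84.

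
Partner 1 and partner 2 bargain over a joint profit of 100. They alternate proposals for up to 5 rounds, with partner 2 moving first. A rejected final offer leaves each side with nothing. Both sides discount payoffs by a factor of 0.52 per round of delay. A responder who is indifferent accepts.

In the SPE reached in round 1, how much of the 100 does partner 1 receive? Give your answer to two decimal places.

31.71

Work backward from the last round.
Round 5 (partner 2 proposes): rejection yields 0 for partner 1; partner 2 offers 0 and keeps 100.
Round 4 (partner 1 proposes): partner 2 can get 100 next round, worth 0.52 × 100 = 52 now; partner 1 offers that and keeps 48.
Round 3 (partner 2 proposes): partner 1 can get 48 next round, worth 0.52 × 48 = 24.96 now; partner 2 offers that and keeps 75.04.
Round 2 (partner 1 proposes): partner 2 can get 75.04 next round, worth 0.52 × 75.04 = 39.0208 now, so partner 1 offers 39.0208, keeping 60.9792.
Round 1 (partner 2 proposes): partner 1 can get 60.9792 next round, worth 0.52 × 60.9792 = 31.709184 now; partner 2 offers that and keeps 68.290816.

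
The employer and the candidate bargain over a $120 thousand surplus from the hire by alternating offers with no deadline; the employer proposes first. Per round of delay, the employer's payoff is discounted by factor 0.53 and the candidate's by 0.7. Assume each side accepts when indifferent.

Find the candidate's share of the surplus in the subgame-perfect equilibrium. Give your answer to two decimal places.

62.77

When the employer proposes, the candidate accepts any offer worth at least 0.7 times what the candidate would get by proposing next round; and vice versa.
This gives x = 120 − 0.7y and y = 120 − 0.53x, where x and y are each side's share when it proposes.
Hence (1 − 0.7·0.53)x = 120(1 − 0.7), i.e. 0.629·x = 36.
x ≈ 57.2337; the candidate's share is 120 − x ≈ 62.7663.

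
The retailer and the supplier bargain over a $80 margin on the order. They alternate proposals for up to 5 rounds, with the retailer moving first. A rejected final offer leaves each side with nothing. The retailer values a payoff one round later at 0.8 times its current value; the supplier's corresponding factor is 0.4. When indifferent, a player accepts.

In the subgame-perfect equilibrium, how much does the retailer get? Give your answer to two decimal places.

71.55

By backward induction:
Round 5 (the retailer proposes): rejection yields 0 for the supplier; the retailer offers 0 and keeps 80.
Round 4 (the supplier proposes): the retailer can get 80 next round, worth 0.8 × 80 = 64 now, so the supplier offers 64, keeping 16.
Round 3 (the retailer proposes): the supplier can get 16 next round, worth 0.4 × 16 = 6.4 now. The retailer offers 6.4 and keeps 80 − 6.4 = 73.6.
Round 2 (the supplier proposes): the retailer can get 73.6 next round, worth 0.8 × 73.6 = 58.88 now; the supplier offers that and keeps 21.12.
Round 1 (the retailer proposes): the supplier can get 21.12 next round, worth 0.4 × 21.12 = 8.448 now. The retailer offers 8.448 and keeps 80 − 8.448 = 71.552.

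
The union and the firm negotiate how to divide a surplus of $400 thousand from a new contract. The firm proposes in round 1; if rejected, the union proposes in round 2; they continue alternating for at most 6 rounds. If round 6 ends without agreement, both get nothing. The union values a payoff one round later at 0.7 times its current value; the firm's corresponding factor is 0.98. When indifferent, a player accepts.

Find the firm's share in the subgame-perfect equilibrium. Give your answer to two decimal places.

Solve by backward induction from round 6.
Round 6 (the union proposes): the firm will accept anything ≥ 0, so the union offers 0 and keeps 400.
Round 5 (the firm proposes): the union can get 400 next round, worth 0.7 × 400 = 280 now. The firm offers 280 and keeps 400 − 280 = 120.
Round 4 (the union proposes): the firm can get 120 next round, worth 0.98 × 120 = 117.6 now, so the union offers 117.6, keeping 282.4.
Round 3 (the firm proposes): the union can get 282.4 next round, worth 0.7 × 282.4 = 197.68 now, so the firm offers 197.68, keeping 202.32.
Round 2 (the union proposes): the firm can get 202.32 next round, worth 0.98 × 202.32 = 198.2736 now; the union offers that and keeps 201.7264.
Round 1 (the firm proposes): the union can get 201.7264 next round, worth 0.7 × 201.7264 = 141.20848 now, so the firm offers 141.20848, keeping 258.79152.

258.79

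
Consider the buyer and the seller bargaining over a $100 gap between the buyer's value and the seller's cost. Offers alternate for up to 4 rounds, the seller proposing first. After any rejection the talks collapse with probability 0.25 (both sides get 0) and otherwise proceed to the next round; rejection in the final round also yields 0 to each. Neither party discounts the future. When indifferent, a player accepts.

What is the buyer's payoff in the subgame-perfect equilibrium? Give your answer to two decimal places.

Round 4 (the buyer proposes): rejection yields 0 for the seller; the buyer offers 0 and keeps 100.
Round 3 (the seller proposes): rejecting gives the buyer an expected 0.75 × 100 = 75, so the seller offers 75, keeping 25.
Round 2 (the buyer proposes): rejecting gives the seller an expected 0.75 × 25 = 18.75. The buyer offers 18.75 and keeps 100 − 18.75 = 81.25.
Round 1 (the seller proposes): rejecting gives the buyer an expected 0.75 × 81.25 = 60.9375; the seller offers that and keeps 39.0625.

60.94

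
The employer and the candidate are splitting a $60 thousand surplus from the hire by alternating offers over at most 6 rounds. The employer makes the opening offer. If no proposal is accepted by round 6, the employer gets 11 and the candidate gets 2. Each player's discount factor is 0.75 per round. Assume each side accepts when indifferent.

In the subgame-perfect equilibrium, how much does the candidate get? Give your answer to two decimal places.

Round 6 (the candidate proposes): the employer gets 11 if talks fail, so the candidate offers 11 and keeps 49.
Round 5 (the employer proposes): the candidate can get 49 next round, worth 0.75 × 49 = 36.75 now. The employer offers 36.75 and keeps 60 − 36.75 = 23.25.
Round 4 (the candidate proposes): the employer can get 23.25 next round, worth 0.75 × 23.25 = 17.4375 now. The candidate offers 17.4375 and keeps 60 − 17.4375 = 42.5625.
Round 3 (the employer proposes): the candidate can get 42.5625 next round, worth 0.75 × 42.5625 = 31.921875 now; the employer offers that and keeps 28.078125.
Round 2 (the candidate proposes): the employer can get 28.078125 next round, worth 0.75 × 28.078125 = 21.05859375 now. The candidate offers 21.05859375 and keeps 60 − 21.05859375 = 38.94140625.
Round 1 (the employer proposes): the candidate can get 38.94140625 next round, worth 0.75 × 38.94140625 = 29.2060546875 now. The employer offers 29.2060546875 and keeps 60 − 29.2060546875 = 30.7939453125.

29.21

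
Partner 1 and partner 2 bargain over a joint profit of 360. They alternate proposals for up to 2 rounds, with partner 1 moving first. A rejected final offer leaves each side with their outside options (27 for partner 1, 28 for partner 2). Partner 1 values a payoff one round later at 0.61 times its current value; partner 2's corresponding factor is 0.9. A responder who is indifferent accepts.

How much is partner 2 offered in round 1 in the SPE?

Round 2 (partner 2 proposes): partner 1 gets 27 if talks fail, so partner 2 offers 27 and keeps 333.
Round 1 (partner 1 proposes): partner 2 can get 333 next round, worth 0.9 × 333 = 299.7 now; partner 1 offers that and keeps 60.3.

299.7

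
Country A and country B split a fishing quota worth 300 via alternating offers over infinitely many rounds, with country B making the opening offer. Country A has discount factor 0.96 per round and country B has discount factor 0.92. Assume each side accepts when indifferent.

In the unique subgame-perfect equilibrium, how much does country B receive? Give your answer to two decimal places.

102.74

Let x be country B's share when country B proposes and y be country A's share when country A proposes.
Country A accepts iff offered ≥ 0.96·y, so x = 300 − 0.96y. Symmetrically y = 300 − 0.92x.
Substituting: x = 300 − 0.96(300 − 0.92x), giving x(1 − 0.92·0.96) = 300(1 − 0.96).
So x = 300 × 0.04 / 0.1168 ≈ 102.7397, and country A receives 300 − x ≈ 197.2603.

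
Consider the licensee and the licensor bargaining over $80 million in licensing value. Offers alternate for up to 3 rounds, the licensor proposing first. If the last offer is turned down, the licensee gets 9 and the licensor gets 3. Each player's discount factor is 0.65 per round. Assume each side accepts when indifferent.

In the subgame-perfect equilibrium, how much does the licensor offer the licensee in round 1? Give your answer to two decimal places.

22.00

Round 3 (the licensor proposes): the licensee gets 9 if talks fail, so the licensor offers 9 and keeps 71.
Round 2 (the licensee proposes): the licensor can get 71 next round, worth 0.65 × 71 = 46.15 now. The licensee offers 46.15 and keeps 80 − 46.15 = 33.85.
Round 1 (the licensor proposes): the licensee can get 33.85 next round, worth 0.65 × 33.85 = 22.0025 now, so the licensor offers 22.0025, keeping 57.9975.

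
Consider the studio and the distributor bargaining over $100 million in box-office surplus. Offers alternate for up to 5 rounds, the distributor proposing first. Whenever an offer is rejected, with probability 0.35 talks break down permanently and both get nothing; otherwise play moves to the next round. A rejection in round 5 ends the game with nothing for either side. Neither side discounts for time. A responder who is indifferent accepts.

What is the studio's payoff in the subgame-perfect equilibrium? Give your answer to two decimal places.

Round 5 (the distributor proposes): the studio will accept anything ≥ 0, so the distributor offers 0 and keeps 100.
Round 4 (the studio proposes): rejecting gives the distributor an expected 0.65 × 100 = 65, so the studio offers 65, keeping 35.
Round 3 (the distributor proposes): rejecting gives the studio an expected 0.65 × 35 = 22.75. The distributor offers 22.75 and keeps 100 − 22.75 = 77.25.
Round 2 (the studio proposes): rejecting gives the distributor an expected 0.65 × 77.25 = 50.2125; the studio offers that and keeps 49.7875.
Round 1 (the distributor proposes): rejecting gives the studio an expected 0.65 × 49.7875 = 32.361875. The distributor offers 32.361875 and keeps 100 − 32.361875 = 67.638125.

32.36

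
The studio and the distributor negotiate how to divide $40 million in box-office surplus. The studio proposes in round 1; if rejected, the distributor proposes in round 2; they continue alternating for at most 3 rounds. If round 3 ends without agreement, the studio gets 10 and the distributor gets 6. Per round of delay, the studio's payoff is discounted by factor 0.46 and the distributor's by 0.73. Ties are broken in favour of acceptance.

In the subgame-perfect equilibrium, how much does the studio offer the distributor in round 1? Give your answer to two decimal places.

Work backward from the last round.
Round 3 (the studio proposes): the distributor gets 6 if talks fail, so the studio offers 6 and keeps 34.
Round 2 (the distributor proposes): the studio can get 34 next round, worth 0.46 × 34 = 15.64 now, so the distributor offers 15.64, keeping 24.36.
Round 1 (the studio proposes): the distributor can get 24.36 next round, worth 0.73 × 24.36 = 17.7828 now; the studio offers that and keeps 22.2172.

17.78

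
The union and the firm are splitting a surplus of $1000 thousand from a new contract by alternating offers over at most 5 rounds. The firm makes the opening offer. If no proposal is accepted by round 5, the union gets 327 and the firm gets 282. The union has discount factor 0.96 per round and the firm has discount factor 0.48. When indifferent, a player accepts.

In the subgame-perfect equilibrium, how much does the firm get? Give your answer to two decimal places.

201.33

Work backward from the last round.
Round 5 (the firm proposes): the union gets 327 if talks fail, so the firm offers 327 and keeps 673.
Round 4 (the union proposes): the firm can get 673 next round, worth 0.48 × 673 = 323.04 now, so the union offers 323.04, keeping 676.96.
Round 3 (the firm proposes): the union can get 676.96 next round, worth 0.96 × 676.96 = 649.8816 now. The firm offers 649.8816 and keeps 1000 − 649.8816 = 350.1184.
Round 2 (the union proposes): the firm can get 350.1184 next round, worth 0.48 × 350.1184 = 168.056832 now. The union offers 168.056832 and keeps 1000 − 168.056832 = 831.943168.
Round 1 (the firm proposes): the union can get 831.943168 next round, worth 0.96 × 831.943168 = 798.66544128 now, so the firm offers 798.66544128, keeping 201.33455872.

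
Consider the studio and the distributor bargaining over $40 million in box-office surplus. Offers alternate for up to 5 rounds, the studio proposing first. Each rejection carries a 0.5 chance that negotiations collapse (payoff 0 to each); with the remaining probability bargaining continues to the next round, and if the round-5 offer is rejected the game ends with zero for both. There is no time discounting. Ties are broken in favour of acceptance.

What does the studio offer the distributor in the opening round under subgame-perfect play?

12.5

By backward induction:
Round 5 (the studio proposes): the distributor will accept anything ≥ 0, so the studio offers 0 and keeps 40.
Round 4 (the distributor proposes): rejecting gives the studio an expected 0.5 × 40 = 20; the distributor offers that and keeps 20.
Round 3 (the studio proposes): rejecting gives the distributor an expected 0.5 × 20 = 10, so the studio offers 10, keeping 30.
Round 2 (the distributor proposes): rejecting gives the studio an expected 0.5 × 30 = 15; the distributor offers that and keeps 25.
Round 1 (the studio proposes): rejecting gives the distributor an expected 0.5 × 25 = 12.5; the studio offers that and keeps 27.5.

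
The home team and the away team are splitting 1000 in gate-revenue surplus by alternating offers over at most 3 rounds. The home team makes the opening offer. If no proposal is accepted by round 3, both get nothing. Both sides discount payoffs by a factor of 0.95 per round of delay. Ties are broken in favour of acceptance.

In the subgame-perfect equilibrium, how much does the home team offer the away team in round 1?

Round 3 (the home team proposes): rejection yields 0 for the away team; the home team offers 0 and keeps 1000.
Round 2 (the away team proposes): the home team can get 1000 next round, worth 0.95 × 1000 = 950 now, so the away team offers 950, keeping 50.
Round 1 (the home team proposes): the away team can get 50 next round, worth 0.95 × 50 = 47.5 now. The home team offers 47.5 and keeps 1000 − 47.5 = 952.5.

47.5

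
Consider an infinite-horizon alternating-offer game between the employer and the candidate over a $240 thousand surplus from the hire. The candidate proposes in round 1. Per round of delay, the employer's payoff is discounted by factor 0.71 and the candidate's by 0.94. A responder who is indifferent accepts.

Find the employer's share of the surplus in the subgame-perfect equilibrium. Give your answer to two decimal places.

30.74

Let x be the candidate's share when the candidate proposes and y be the employer's share when the employer proposes.
The employer accepts iff offered ≥ 0.71·y, so x = 240 − 0.71y. Symmetrically y = 240 − 0.94x.
Substituting: x = 240 − 0.71(240 − 0.94x), giving x(1 − 0.94·0.71) = 240(1 − 0.71).
So x = 240 × 0.29 / 0.3326 ≈ 209.2604, and the employer receives 240 − x ≈ 30.7396.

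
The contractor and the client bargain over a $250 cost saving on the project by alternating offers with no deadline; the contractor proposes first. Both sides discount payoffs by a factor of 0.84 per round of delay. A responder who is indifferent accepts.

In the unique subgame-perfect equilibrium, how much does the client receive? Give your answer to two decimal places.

114.13

Let x be the contractor's share when the contractor proposes and y be the client's share when the client proposes.
The client accepts iff offered ≥ 0.84·y, so x = 250 − 0.84y. Symmetrically y = 250 − 0.84x.
Substituting: x = 250 − 0.84(250 − 0.84x), giving x(1 − 0.84·0.84) = 250(1 − 0.84).
So x = 250 × 0.16 / 0.2944 ≈ 135.8696, and the client receives 250 − x ≈ 114.1304.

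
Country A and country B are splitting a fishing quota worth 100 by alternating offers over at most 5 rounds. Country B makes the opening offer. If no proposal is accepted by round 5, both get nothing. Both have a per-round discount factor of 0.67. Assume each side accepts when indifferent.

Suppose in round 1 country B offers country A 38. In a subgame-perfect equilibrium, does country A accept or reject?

Work out country A's continuation value if the offer is rejected.
Round 5 (country B proposes): rejection yields 0 for country A; country B offers 0 and keeps 100.
Round 4 (country A proposes): country B can get 100 next round, worth 0.67 × 100 = 67 now, so country A offers 67, keeping 33.
Round 3 (country B proposes): country A can get 33 next round, worth 0.67 × 33 = 22.11 now; country B offers that and keeps 77.89.
Round 2 (country A proposes): country B can get 77.89 next round, worth 0.67 × 77.89 = 52.1863 now, so country A offers 52.1863, keeping 47.8137.
So by rejecting in round 1, country A gets 47.8137 next round, worth 0.67 × 47.8137 = 32.035179 now.
Offer 38 ≥ 32.035179, so country A accepts.

Accept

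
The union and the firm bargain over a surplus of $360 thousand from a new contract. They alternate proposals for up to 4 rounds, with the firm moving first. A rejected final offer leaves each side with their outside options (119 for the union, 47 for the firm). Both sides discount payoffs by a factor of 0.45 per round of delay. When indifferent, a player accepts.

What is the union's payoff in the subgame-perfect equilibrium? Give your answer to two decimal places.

Round 4 (the union proposes): the firm gets 47 if talks fail, so the union offers 47 and keeps 313.
Round 3 (the firm proposes): the union can get 313 next round, worth 0.45 × 313 = 140.85 now. The firm offers 140.85 and keeps 360 − 140.85 = 219.15.
Round 2 (the union proposes): the firm can get 219.15 next round, worth 0.45 × 219.15 = 98.6175 now, so the union offers 98.6175, keeping 261.3825.
Round 1 (the firm proposes): the union can get 261.3825 next round, worth 0.45 × 261.3825 = 117.622125 now; the firm offers that and keeps 242.377875.

117.62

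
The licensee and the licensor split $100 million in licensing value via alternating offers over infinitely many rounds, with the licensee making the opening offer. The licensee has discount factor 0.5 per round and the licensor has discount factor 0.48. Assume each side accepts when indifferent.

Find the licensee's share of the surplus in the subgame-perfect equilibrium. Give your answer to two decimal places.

68.42

In a stationary SPE each proposer offers the other exactly their discounted continuation value.
If the licensee keeps x when proposing and the licensor keeps y when proposing, then x = 100 − 0.48y and y = 100 − 0.5x.
Solving: x = 100(1 − 0.48) / (1 − 0.5·0.48) = 52 / 0.76 ≈ 68.4211.
The licensor gets 100 − 68.4211 ≈ 31.5789.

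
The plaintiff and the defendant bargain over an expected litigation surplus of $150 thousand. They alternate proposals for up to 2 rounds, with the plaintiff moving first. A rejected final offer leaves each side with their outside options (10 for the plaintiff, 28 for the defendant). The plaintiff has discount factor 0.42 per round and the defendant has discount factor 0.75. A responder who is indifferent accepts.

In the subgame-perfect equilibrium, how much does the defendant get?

105

Round 2 (the defendant proposes): the plaintiff gets 10 if talks fail, so the defendant offers 10 and keeps 140.
Round 1 (the plaintiff proposes): the defendant can get 140 next round, worth 0.75 × 140 = 105 now, so the plaintiff offers 105, keeping 45.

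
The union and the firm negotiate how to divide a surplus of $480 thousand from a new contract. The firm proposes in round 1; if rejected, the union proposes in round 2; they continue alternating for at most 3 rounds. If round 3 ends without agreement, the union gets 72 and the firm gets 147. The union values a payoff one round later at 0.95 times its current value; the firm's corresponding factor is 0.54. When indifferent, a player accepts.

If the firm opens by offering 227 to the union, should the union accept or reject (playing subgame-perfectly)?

Work out the union's continuation value if the offer is rejected.
Round 3 (the firm proposes): the union gets 72 if talks fail, so the firm offers 72 and keeps 408.
Round 2 (the union proposes): the firm can get 408 next round, worth 0.54 × 408 = 220.32 now. The union offers 220.32 and keeps 480 − 220.32 = 259.68.
So by rejecting in round 1, the union gets 259.68 next round, worth 0.95 × 259.68 = 246.696 now.
Offer 227 < 246.696, so the union rejects.

Reject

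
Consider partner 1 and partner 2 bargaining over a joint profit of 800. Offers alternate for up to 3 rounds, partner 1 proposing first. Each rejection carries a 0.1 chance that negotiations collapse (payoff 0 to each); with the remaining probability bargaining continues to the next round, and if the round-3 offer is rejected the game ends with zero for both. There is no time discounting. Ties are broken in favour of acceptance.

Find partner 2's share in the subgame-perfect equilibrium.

Round 3 (partner 1 proposes): rejection yields 0 for partner 2; partner 1 offers 0 and keeps 800.
Round 2 (partner 2 proposes): rejecting gives partner 1 an expected 0.9 × 800 = 720. Partner 2 offers 720 and keeps 800 − 720 = 80.
Round 1 (partner 1 proposes): rejecting gives partner 2 an expected 0.9 × 80 = 72, so partner 1 offers 72, keeping 728.

72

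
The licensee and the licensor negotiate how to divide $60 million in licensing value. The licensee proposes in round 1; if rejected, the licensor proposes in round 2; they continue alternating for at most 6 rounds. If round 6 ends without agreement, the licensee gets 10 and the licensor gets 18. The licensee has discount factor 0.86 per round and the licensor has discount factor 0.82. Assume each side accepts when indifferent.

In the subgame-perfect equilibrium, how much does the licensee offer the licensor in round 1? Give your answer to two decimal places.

32.14

Round 6 (the licensor proposes): the licensee gets 10 if talks fail, so the licensor offers 10 and keeps 50.
Round 5 (the licensee proposes): the licensor can get 50 next round, worth 0.82 × 50 = 41 now. The licensee offers 41 and keeps 60 − 41 = 19.
Round 4 (the licensor proposes): the licensee can get 19 next round, worth 0.86 × 19 = 16.34 now; the licensor offers that and keeps 43.66.
Round 3 (the licensee proposes): the licensor can get 43.66 next round, worth 0.82 × 43.66 = 35.8012 now. The licensee offers 35.8012 and keeps 60 − 35.8012 = 24.1988.
Round 2 (the licensor proposes): the licensee can get 24.1988 next round, worth 0.86 × 24.1988 = 20.810968 now. The licensor offers 20.810968 and keeps 60 − 20.810968 = 39.189032.
Round 1 (the licensee proposes): the licensor can get 39.189032 next round, worth 0.82 × 39.189032 = 32.13500624 now; the licensee offers that and keeps 27.86499376.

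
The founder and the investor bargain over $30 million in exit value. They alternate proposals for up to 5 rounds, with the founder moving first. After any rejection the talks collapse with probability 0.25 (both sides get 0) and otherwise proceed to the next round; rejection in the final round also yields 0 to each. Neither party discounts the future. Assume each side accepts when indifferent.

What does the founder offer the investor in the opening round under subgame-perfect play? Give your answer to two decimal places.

8.79

Round 5 (the founder proposes): rejection yields 0 for the investor; the founder offers 0 and keeps 30.
Round 4 (the investor proposes): rejecting gives the founder an expected 0.75 × 30 = 22.5. The investor offers 22.5 and keeps 30 − 22.5 = 7.5.
Round 3 (the founder proposes): rejecting gives the investor an expected 0.75 × 7.5 = 5.625. The founder offers 5.625 and keeps 30 − 5.625 = 24.375.
Round 2 (the investor proposes): rejecting gives the founder an expected 0.75 × 24.375 = 18.28125; the investor offers that and keeps 11.71875.
Round 1 (the founder proposes): rejecting gives the investor an expected 0.75 × 11.71875 = 8.7890625; the founder offers that and keeps 21.2109375.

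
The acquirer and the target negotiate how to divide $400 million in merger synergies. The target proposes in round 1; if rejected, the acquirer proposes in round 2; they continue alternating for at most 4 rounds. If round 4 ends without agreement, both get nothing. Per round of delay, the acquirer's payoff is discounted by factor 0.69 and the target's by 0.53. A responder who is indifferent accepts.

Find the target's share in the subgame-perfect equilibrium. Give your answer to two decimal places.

169.35

Round 4 (the acquirer proposes): the target will accept anything ≥ 0, so the acquirer offers 0 and keeps 400.
Round 3 (the target proposes): the acquirer can get 400 next round, worth 0.69 × 400 = 276 now; the target offers that and keeps 124.
Round 2 (the acquirer proposes): the target can get 124 next round, worth 0.53 × 124 = 65.72 now; the acquirer offers that and keeps 334.28.
Round 1 (the target proposes): the acquirer can get 334.28 next round, worth 0.69 × 334.28 = 230.6532 now. The target offers 230.6532 and keeps 400 − 230.6532 = 169.3468.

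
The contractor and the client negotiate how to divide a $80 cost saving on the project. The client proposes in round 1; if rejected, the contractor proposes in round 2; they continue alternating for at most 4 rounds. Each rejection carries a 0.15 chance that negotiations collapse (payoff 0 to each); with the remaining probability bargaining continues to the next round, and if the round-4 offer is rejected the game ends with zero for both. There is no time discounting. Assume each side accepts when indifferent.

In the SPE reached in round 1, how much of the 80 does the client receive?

Round 4 (the contractor proposes): rejection yields 0 for the client; the contractor offers 0 and keeps 80.
Round 3 (the client proposes): rejecting gives the contractor an expected 0.85 × 80 = 68; the client offers that and keeps 12.
Round 2 (the contractor proposes): rejecting gives the client an expected 0.85 × 12 = 10.2, so the contractor offers 10.2, keeping 69.8.
Round 1 (the client proposes): rejecting gives the contractor an expected 0.85 × 69.8 = 59.33. The client offers 59.33 and keeps 80 − 59.33 = 20.67.

20.67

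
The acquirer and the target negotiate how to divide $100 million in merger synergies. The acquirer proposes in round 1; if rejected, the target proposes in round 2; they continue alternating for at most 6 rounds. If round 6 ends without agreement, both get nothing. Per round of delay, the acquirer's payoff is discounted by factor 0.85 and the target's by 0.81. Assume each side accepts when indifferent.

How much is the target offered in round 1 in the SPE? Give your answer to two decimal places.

By backward induction:
Round 6 (the target proposes): the acquirer will accept anything ≥ 0, so the target offers 0 and keeps 100.
Round 5 (the acquirer proposes): the target can get 100 next round, worth 0.81 × 100 = 81 now, so the acquirer offers 81, keeping 19.
Round 4 (the target proposes): the acquirer can get 19 next round, worth 0.85 × 19 = 16.15 now, so the target offers 16.15, keeping 83.85.
Round 3 (the acquirer proposes): the target can get 83.85 next round, worth 0.81 × 83.85 = 67.9185 now. The acquirer offers 67.9185 and keeps 100 − 67.9185 = 32.0815.
Round 2 (the target proposes): the acquirer can get 32.0815 next round, worth 0.85 × 32.0815 = 27.269275 now, so the target offers 27.269275, keeping 72.730725.
Round 1 (the acquirer proposes): the target can get 72.730725 next round, worth 0.81 × 72.730725 = 58.91188725 now. The acquirer offers 58.91188725 and keeps 100 − 58.91188725 = 41.08811275.

58.91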